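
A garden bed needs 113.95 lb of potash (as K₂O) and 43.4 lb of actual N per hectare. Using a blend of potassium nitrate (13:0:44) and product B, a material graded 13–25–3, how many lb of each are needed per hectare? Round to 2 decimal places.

253.50 lb potassium nitrate, 80.35 lb product B

Let a = lb of potassium nitrate, b = lb of product B (per hectare).
K₂O: 0.44·a + 0.03·b = 113.95
N: 0.13·a + 0.13·b = 43.4
Eliminate a: (row1) − 0.44/0.13·(row2) → -0.41·b = -32.9423, so b = 80.3471.
Back-substitute: a = (113.95 − 0.03·80.3471) / 0.44 = 253.499.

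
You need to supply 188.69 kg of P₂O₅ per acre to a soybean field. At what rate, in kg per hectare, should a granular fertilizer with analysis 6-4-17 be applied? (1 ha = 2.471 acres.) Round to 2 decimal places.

Product per acre = 188.69 / 4% = 4717.25 kg.
Convert to per hectare: 4717.25 × 2.471 = 11656.3247 kg.

11656.32 kg of product per hectare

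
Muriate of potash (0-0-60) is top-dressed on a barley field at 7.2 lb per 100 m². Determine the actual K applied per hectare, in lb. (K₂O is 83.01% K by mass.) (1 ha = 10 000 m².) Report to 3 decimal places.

K₂O per 100 m² = 7.2 × 60% = 4.32 lb.
Elemental K = 4.32 × 0.8301 = 3.58603 lb per 100 m².
Convert to per hectare: 3.58603 × 100 = 358.6032 lb.

358.603 lb K per hectare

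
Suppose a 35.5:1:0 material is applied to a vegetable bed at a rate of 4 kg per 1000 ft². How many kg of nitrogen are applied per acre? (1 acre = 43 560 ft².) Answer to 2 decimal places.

61.86 kg N per acre

nitrogen per 1000 ft² = 4 × 35.5% = 1.42 kg.
Convert to per acre: 1.42 × 43.56 = 61.8552 kg.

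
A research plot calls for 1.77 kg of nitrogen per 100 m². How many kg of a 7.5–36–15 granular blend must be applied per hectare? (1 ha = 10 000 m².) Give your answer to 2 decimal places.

2360.00 kg of product per hectare

Product per 100 m² = 1.77 / 7.5% = 23.6 kg.
Convert to per hectare: 23.6 × 100 = 2360 kg.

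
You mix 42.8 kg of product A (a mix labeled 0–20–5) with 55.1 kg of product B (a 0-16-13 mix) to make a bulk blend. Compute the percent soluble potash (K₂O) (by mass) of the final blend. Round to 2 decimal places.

Total mass = 42.8 + 55.1 = 97.9 kg.
K₂O mass = 5%×42.8 + 13%×55.1 = 9.303 kg.
% K₂O = 9.303 / 97.9 = 9.50255%.

9.50% K₂O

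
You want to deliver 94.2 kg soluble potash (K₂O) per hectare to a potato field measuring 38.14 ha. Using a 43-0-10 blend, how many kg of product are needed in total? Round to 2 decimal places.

Product per hectare = 94.2 / 10% = 942 kg.
Total product = 942 × 38.14 = 35927.88 kg.

35927.88 kg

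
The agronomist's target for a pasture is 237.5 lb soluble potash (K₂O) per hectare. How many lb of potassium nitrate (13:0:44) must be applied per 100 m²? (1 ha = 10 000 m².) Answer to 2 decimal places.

Product per hectare = 237.5 / 44% = 539.773 lb.
Convert to per 100 m²: 539.773 × 0.01 = 5.39773 lb.

5.40 lb of product per hundred sq m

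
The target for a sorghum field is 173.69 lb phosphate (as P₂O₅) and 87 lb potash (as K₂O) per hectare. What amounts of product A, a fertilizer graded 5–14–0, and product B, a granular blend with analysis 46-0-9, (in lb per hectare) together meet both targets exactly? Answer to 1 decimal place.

1240.6 lb product A, 966.7 lb product B

Per-hectare balance (a = product A, b = product B):
P₂O₅: 0.14·a + 0·b = 173.69
K₂O: 0·a + 0.09·b = 87
Solving simultaneously: a = 1240.64, b = 966.667.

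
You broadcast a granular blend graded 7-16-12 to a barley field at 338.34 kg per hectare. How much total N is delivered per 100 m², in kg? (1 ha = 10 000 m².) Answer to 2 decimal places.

0.24 kg N per hundred sq m

nitrogen per hectare = 338.34 × 7% = 23.6838 kg.
Convert to per 100 m²: 23.6838 × 0.01 = 0.236838 kg.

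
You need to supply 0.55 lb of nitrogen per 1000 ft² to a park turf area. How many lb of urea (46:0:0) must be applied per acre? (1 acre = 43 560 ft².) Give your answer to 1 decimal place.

Product per 1000 ft² = 0.55 / 46% = 1.19565 lb.
Convert to per acre: 1.19565 × 43.56 = 52.0826 lb.

52.1 lb of product per acre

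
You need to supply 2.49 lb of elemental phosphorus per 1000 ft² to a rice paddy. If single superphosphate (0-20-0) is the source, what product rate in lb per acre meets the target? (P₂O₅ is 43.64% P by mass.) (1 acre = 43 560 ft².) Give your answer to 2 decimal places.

As P₂O₅: 2.49 / 0.4364 = 5.70577 lb per 1000 ft².
Product per 1000 ft² = 5.70577 / 20% = 28.5289 lb.
Convert to per acre: 28.5289 × 43.56 = 1242.718 lb.

1242.72 lb of product per acre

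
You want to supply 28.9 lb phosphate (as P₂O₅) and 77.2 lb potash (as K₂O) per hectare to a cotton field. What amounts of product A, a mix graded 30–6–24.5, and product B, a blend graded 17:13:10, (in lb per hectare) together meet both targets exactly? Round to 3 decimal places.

Let a = lb of product A, b = lb of product B (per hectare).
P₂O₅: 0.06·a + 0.13·b = 28.9
K₂O: 0.245·a + 0.1·b = 77.2
Eliminate b: (row1) − 0.13/0.1·(row2) → -0.2585·a = -71.46, so a = 276.44101.
Then b = (77.2 − 0.245·276.44101) / 0.1 = 94.7195.

276.441 lb product A, 94.720 lb product B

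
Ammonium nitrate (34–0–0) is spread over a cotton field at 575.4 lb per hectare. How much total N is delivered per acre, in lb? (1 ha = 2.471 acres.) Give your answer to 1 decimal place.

nitrogen per hectare = 575.4 × 34% = 195.636 lb.
Convert to per acre: 195.636 × 0.404694 = 79.1728 lb.

79.2 lb N per acre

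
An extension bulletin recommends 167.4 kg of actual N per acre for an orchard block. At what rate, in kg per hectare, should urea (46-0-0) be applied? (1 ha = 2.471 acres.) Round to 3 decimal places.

899.229 kg of product per hectare

Product per acre = 167.4 / 46% = 363.913 kg.
Convert to per hectare: 363.913 × 2.471 = 899.2291 kg.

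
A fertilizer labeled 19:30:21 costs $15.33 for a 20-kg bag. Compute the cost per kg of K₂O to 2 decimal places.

K₂O in bag = 20 × 21% = 4.2 kg.
Cost per kg K₂O = $15.33 / 4.2 = $3.6500.

$3.65 per kg K₂O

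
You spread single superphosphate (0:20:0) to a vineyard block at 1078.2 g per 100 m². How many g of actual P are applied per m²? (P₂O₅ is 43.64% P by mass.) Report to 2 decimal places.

P₂O₅ per 100 m² = 1078.2 × 20% = 215.64 g.
Elemental P = 215.64 × 0.4364 = 94.1053 g per 100 m².
Convert to per m²: 94.1053 × 0.01 = 0.941053 g.

0.94 g P per sq m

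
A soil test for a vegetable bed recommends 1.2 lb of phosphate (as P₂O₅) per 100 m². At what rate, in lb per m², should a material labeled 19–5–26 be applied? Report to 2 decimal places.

0.24 lb of product per sq m

Product per 100 m² = 1.2 / 5% = 24 lb.
Convert to per m²: 24 × 0.01 = 0.24 lb.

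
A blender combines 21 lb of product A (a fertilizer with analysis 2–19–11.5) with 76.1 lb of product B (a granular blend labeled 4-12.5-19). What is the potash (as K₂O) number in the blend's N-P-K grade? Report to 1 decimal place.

Total mass = 21 + 76.1 = 97.1 lb.
K₂O mass = 11.5%×21 + 19%×76.1 = 16.874 lb.
% K₂O = 16.874 / 97.1 = 17.378%.

17.4% K₂O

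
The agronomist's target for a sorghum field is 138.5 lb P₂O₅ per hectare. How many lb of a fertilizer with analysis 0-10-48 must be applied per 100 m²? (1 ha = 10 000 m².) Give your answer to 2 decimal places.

13.85 lb of product per hundred sq m

Product per hectare = 138.5 / 10% = 1385 lb.
Convert to per 100 m²: 1385 × 0.01 = 13.85 lb.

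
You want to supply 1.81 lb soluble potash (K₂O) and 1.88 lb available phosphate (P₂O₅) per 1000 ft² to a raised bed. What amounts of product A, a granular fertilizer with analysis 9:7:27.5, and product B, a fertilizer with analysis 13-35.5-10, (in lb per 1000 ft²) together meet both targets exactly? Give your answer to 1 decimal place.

Per-1000 ft² balance (a = product A, b = product B):
K₂O: 0.275·a + 0.1·b = 1.81
P₂O₅: 0.07·a + 0.355·b = 1.88
Solving simultaneously: a = 5.01572, b = 4.30676.

5.0 lb product A, 4.3 lb product B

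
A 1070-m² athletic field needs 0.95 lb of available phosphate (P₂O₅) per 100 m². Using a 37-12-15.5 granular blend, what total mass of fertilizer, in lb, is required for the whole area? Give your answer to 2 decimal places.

Product per 100 m² = 0.95 / 12% = 7.91667 lb.
Total product = 7.91667 × 1070 / 100 = 84.7083 lb.

84.71 lb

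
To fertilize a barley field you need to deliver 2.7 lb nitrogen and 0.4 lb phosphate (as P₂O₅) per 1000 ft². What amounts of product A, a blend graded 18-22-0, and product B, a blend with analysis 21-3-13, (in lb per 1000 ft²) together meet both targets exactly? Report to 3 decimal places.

With a, b = lb per 1000 ft² of product A and product B:
N: 0.18·a + 0.21·b = 2.7
P₂O₅: 0.22·a + 0.03·b = 0.4
Eliminate a: (row1) − 0.18/0.22·(row2) → 0.185455·b = 2.37273, so b = 12.7941.
Back-substitute: a = (2.7 − 0.21·12.7941) / 0.18 = 0.0735294.

0.074 lb product A, 12.794 lb product B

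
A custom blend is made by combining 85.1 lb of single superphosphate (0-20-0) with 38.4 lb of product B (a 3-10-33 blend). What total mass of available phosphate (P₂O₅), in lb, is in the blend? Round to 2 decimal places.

P₂O₅ mass = 20%×85.1 + 10%×38.4 = 20.86 lb.

20.86 lb P₂O₅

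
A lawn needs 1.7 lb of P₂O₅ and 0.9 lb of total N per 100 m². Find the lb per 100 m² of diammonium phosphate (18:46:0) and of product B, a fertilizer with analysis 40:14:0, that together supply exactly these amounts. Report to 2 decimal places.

Let a = lb of diammonium phosphate, b = lb of product B (per 100 m²).
P₂O₅: 0.46·a + 0.14·b = 1.7
N: 0.18·a + 0.4·b = 0.9
Solving simultaneously: a = 3.48866, b = 0.680101.

3.49 lb diammonium phosphate, 0.68 lb product B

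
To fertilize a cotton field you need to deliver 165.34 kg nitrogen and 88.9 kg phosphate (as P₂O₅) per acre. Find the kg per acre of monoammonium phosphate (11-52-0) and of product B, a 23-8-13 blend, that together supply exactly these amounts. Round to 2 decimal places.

65.16 kg monoammonium phosphate, 687.71 kg product B

Let a = kg of monoammonium phosphate, b = kg of product B (per acre).
N: 0.11·a + 0.23·b = 165.34
P₂O₅: 0.52·a + 0.08·b = 88.9
Eliminate b: (row1) − 0.23/0.08·(row2) → -1.385·a = -90.2475, so a = 65.1606.
Then b = (88.9 − 0.52·65.1606) / 0.08 = 687.706.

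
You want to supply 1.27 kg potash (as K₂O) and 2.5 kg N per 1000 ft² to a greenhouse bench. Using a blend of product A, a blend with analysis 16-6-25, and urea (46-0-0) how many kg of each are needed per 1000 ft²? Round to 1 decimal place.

With a, b = kg per 1000 ft² of product A and urea:
K₂O: 0.25·a + 0·b = 1.27
N: 0.16·a + 0.46·b = 2.5
Solving simultaneously: a = 5.08, b = 3.66783.

5.1 kg product A, 3.7 kg urea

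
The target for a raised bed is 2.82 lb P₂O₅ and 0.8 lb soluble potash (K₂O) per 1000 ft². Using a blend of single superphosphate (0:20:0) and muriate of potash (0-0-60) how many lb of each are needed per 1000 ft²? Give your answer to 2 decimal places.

With a, b = lb per 1000 ft² of single superphosphate and muriate of potash:
P₂O₅: 0.2·a + 0·b = 2.82
K₂O: 0·a + 0.6·b = 0.8
Solving simultaneously: a = 14.1, b = 1.33333.

14.10 lb single superphosphate, 1.33 lb muriate of potash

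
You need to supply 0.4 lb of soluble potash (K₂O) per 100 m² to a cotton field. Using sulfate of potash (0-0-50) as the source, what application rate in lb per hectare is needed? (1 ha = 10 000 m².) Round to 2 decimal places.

80.00 lb of product per hectare

Product per 100 m² = 0.4 / 50% = 0.8 lb.
Convert to per hectare: 0.8 × 100 = 80 lb.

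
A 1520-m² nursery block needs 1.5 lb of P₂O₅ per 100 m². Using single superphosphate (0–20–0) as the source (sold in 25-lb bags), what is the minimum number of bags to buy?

5 bags

Product per 100 m² = 1.5 / 20% = 7.5 lb.
Total product = 7.5 × 1520 / 100 = 114 lb.
Bags = ⌈114 / 25⌉ = 5.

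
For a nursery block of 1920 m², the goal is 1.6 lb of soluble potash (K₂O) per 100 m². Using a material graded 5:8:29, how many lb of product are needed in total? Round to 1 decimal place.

105.9 lb

Product per 100 m² = 1.6 / 29% = 5.51724 lb.
Total product = 5.51724 × 1920 / 100 = 105.931 lb.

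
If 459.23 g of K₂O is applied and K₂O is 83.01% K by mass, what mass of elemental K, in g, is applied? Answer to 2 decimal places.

K = 459.23 × 0.8301 = 381.207 g.

381.21 g K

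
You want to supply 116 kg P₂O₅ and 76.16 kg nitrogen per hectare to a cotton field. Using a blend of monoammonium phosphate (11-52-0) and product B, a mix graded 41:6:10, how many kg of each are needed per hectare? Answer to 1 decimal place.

Let a = kg of monoammonium phosphate, b = kg of product B (per hectare).
P₂O₅: 0.52·a + 0.06·b = 116
N: 0.11·a + 0.41·b = 76.16
Eliminate a: (row1) − 0.52/0.11·(row2) → -1.87818·b = -244.029, so b = 129.928.
Back-substitute: a = (116 − 0.06·129.928) / 0.52 = 208.085.

208.1 kg monoammonium phosphate, 129.9 kg product B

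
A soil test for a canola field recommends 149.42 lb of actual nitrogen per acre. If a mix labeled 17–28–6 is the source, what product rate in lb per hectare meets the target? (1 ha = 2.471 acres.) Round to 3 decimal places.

2171.864 lb of product per hectare

Product per acre = 149.42 / 17% = 878.941 lb.
Convert to per hectare: 878.941 × 2.471 = 2171.8636 lb.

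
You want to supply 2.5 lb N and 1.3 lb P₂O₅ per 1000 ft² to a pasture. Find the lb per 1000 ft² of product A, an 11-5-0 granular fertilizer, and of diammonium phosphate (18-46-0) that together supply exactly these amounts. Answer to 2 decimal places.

With a, b = lb per 1000 ft² of product A and diammonium phosphate:
N: 0.11·a + 0.18·b = 2.5
P₂O₅: 0.05·a + 0.46·b = 1.3
Eliminate a: (row1) − 0.11/0.05·(row2) → -0.832·b = -0.36, so b = 0.432692.
Back-substitute: a = (2.5 − 0.18·0.432692) / 0.11 = 22.0192.

22.02 lb product A, 0.43 lb diammonium phosphate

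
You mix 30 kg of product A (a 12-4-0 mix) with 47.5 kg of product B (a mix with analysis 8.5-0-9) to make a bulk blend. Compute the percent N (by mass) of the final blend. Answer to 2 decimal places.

9.85% N

Total mass = 30 + 47.5 = 77.5 kg.
N mass = 12%×30 + 8.5%×47.5 = 7.6375 kg.
% N = 7.6375 / 77.5 = 9.85484%.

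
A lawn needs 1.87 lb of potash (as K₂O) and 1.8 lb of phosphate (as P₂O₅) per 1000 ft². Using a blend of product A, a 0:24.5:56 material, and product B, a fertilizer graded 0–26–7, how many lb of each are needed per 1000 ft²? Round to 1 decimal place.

Per-1000 ft² balance (a = product A, b = product B):
K₂O: 0.56·a + 0.07·b = 1.87
P₂O₅: 0.245·a + 0.26·b = 1.8
Eliminate b: (row1) − 0.07/0.26·(row2) → 0.494038·a = 1.38538, so a = 2.8042.
Then b = (1.8 − 0.245·2.8042) / 0.26 = 4.28065.

2.8 lb product A, 4.3 lb product B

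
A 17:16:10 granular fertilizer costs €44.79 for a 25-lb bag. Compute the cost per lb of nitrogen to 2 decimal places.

€10.54 per lb N

N in bag = 25 × 17% = 4.25 lb.
Cost per lb N = €44.79 / 4.25 = €10.5388.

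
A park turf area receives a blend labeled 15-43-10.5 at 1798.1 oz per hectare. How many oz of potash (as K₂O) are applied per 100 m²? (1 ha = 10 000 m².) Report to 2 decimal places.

1.89 oz K₂O per hundred sq m

K₂O per hectare = 1798.1 × 10.5% = 188.8 oz.
Convert to per 100 m²: 188.8 × 0.01 = 1.888 oz.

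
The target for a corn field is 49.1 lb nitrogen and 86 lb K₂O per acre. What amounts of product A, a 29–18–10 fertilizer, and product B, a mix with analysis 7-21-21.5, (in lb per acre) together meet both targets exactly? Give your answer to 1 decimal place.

Per-acre balance (a = product A, b = product B):
N: 0.29·a + 0.07·b = 49.1
K₂O: 0.1·a + 0.215·b = 86
Solving simultaneously: a = 81.9603, b = 361.879.

82.0 lb product A, 361.9 lb product B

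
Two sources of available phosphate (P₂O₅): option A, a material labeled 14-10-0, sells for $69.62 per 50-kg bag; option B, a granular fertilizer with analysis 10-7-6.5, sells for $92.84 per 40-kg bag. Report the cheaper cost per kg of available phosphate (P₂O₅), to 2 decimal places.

option A: P₂O₅ per bag = 50 × 10% = 5 kg; cost = 69.62 / 5 = $13.9240/kg P₂O₅.
option B: P₂O₅ per bag = 40 × 7% = 2.8 kg; cost = 92.84 / 2.8 = $33.1571/kg P₂O₅.
option A is cheaper.

$13.92 per kg P₂O₅ (option A)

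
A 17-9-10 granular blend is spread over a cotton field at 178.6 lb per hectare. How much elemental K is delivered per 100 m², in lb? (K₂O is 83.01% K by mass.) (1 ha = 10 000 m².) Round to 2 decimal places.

K₂O per hectare = 178.6 × 10% = 17.86 lb.
Elemental K = 17.86 × 0.8301 = 14.8256 lb per hectare.
Convert to per 100 m²: 14.8256 × 0.01 = 0.148256 lb.

0.15 lb K per hundred sq m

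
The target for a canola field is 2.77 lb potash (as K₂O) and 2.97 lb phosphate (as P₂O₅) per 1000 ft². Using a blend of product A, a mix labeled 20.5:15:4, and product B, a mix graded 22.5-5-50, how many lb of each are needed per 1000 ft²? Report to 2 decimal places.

With a, b = lb per 1000 ft² of product A and product B:
K₂O: 0.04·a + 0.5·b = 2.77
P₂O₅: 0.15·a + 0.05·b = 2.97
Eliminate b: (row1) − 0.5/0.05·(row2) → -1.46·a = -26.93, so a = 18.4452.
Then b = (2.97 − 0.15·18.4452) / 0.05 = 4.06438.

18.45 lb product A, 4.06 lb product B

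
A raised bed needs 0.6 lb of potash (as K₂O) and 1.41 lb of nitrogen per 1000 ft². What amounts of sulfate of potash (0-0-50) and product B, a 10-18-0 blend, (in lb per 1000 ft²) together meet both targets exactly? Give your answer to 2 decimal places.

Per-1000 ft² balance (a = sulfate of potash, b = product B):
K₂O: 0.5·a + 0·b = 0.6
N: 0·a + 0.1·b = 1.41
Solving simultaneously: a = 1.2, b = 14.1.

1.20 lb sulfate of potash, 14.10 lb product B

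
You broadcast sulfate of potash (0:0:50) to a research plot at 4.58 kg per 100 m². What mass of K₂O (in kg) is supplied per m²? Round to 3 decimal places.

0.023 kg K₂O per sq m

K₂O per 100 m² = 4.58 × 50% = 2.29 kg.
Convert to per m²: 2.29 × 0.01 = 0.0229 kg.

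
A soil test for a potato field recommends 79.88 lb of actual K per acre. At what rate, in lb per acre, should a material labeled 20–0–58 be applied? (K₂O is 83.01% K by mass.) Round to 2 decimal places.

As K₂O: 79.88 / 0.8301 = 96.2294 lb per acre.
Product per acre = 96.2294 / 58% = 165.913 lb.

165.91 lb of product per acre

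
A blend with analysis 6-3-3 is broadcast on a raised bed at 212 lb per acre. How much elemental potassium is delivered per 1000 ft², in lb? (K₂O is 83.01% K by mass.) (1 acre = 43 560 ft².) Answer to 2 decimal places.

K₂O per acre = 212 × 3% = 6.36 lb.
Elemental K = 6.36 × 0.8301 = 5.27944 lb per acre.
Convert to per 1000 ft²: 5.27944 × 0.0229568 = 0.121199 lb.

0.12 lb K per thousand sq ft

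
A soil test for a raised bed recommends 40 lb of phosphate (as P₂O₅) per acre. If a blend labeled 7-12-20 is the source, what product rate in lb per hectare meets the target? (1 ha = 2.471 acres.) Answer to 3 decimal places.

Product per acre = 40 / 12% = 333.333 lb.
Convert to per hectare: 333.333 × 2.471 = 823.6667 lb.

823.667 lb of product per hectare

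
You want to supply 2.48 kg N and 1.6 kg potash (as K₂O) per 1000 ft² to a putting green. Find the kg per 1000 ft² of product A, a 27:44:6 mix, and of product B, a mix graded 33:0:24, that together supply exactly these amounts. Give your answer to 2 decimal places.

1.49 kg product A, 6.29 kg product B

With a, b = kg per 1000 ft² of product A and product B:
N: 0.27·a + 0.33·b = 2.48
K₂O: 0.06·a + 0.24·b = 1.6
Eliminate a: (row1) − 0.27/0.06·(row2) → -0.75·b = -4.72, so b = 6.29333.
Back-substitute: a = (2.48 − 0.33·6.29333) / 0.27 = 1.49333.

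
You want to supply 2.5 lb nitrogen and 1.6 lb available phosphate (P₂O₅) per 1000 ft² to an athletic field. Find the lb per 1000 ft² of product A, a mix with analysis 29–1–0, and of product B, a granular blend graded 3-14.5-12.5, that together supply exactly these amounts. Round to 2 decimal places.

Per-1000 ft² balance (a = product A, b = product B):
N: 0.29·a + 0.03·b = 2.5
P₂O₅: 0.01·a + 0.145·b = 1.6
Solving simultaneously: a = 7.53293, b = 10.51497.

7.53 lb product A, 10.51 lb product B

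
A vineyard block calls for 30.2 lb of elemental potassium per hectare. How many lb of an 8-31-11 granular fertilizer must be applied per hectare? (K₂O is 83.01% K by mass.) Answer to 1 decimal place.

As K₂O: 30.2 / 0.8301 = 36.3812 lb per hectare.
Product per hectare = 36.3812 / 11% = 330.738 lb.

330.7 lb of product per hectare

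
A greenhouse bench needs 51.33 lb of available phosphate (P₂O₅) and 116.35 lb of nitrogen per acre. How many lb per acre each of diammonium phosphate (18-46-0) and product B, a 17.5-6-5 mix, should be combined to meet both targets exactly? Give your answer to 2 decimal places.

28.72 lb diammonium phosphate, 635.32 lb product B

With a, b = lb per acre of diammonium phosphate and product B:
P₂O₅: 0.46·a + 0.06·b = 51.33
N: 0.18·a + 0.175·b = 116.35
Solving simultaneously: a = 28.7195, b = 635.317.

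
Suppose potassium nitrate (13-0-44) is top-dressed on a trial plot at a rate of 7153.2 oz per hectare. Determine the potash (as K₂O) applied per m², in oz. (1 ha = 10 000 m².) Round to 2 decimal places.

K₂O per hectare = 7153.2 × 44% = 3147.41 oz.
Convert to per m²: 3147.41 × 0.0001 = 0.314741 oz.

0.31 oz K₂O per sq m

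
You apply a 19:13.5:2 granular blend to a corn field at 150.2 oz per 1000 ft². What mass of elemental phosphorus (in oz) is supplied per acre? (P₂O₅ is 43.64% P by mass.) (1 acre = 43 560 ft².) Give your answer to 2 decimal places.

P₂O₅ per 1000 ft² = 150.2 × 13.5% = 20.277 oz.
Elemental P = 20.277 × 0.4364 = 8.84888 oz per 1000 ft².
Convert to per acre: 8.84888 × 43.56 = 385.457 oz.

385.46 oz P per acre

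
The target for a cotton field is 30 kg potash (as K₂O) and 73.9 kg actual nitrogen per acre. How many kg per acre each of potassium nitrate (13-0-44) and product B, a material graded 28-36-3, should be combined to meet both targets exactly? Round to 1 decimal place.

51.8 kg potassium nitrate, 239.9 kg product B

With a, b = kg per acre of potassium nitrate and product B:
K₂O: 0.44·a + 0.03·b = 30
N: 0.13·a + 0.28·b = 73.9
Eliminate b: (row1) − 0.03/0.28·(row2) → 0.426071·a = 22.0821, so a = 51.8273.
Then b = (73.9 − 0.13·51.8273) / 0.28 = 239.866.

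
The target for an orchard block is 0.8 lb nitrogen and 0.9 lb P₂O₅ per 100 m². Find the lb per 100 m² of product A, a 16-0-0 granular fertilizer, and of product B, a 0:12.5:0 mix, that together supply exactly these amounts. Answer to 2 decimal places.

5.00 lb product A, 7.20 lb product B

Let a = lb of product A, b = lb of product B (per 100 m²).
N: 0.16·a + 0·b = 0.8
P₂O₅: 0·a + 0.125·b = 0.9
Solving simultaneously: a = 5, b = 7.2.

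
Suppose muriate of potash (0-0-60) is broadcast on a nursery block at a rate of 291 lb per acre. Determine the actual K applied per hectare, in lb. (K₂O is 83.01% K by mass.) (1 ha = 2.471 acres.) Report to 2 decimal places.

358.14 lb K per hectare

K₂O per acre = 291 × 60% = 174.6 lb.
Elemental K = 174.6 × 0.8301 = 144.935 lb per acre.
Convert to per hectare: 144.935 × 2.471 = 358.136 lb.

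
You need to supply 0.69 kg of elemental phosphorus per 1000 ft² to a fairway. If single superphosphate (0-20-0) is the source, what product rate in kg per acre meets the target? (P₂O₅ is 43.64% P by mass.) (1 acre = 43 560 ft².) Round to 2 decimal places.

344.37 kg of product per acre

As P₂O₅: 0.69 / 0.4364 = 1.58112 kg per 1000 ft².
Product per 1000 ft² = 1.58112 / 20% = 7.90559 kg.
Convert to per acre: 7.90559 × 43.56 = 344.368 kg.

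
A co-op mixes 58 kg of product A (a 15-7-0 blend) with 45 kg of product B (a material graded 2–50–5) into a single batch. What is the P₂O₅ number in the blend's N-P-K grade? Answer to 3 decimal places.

25.786% P₂O₅

Total mass = 58 + 45 = 103 kg.
P₂O₅ mass = 7%×58 + 50%×45 = 26.56 kg.
% P₂O₅ = 26.56 / 103 = 25.7864%.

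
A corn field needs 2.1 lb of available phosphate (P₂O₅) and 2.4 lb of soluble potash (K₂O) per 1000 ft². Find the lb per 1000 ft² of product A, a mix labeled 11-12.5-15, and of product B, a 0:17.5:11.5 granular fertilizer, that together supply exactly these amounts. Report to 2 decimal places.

15.03 lb product A, 1.26 lb product B

With a, b = lb per 1000 ft² of product A and product B:
P₂O₅: 0.125·a + 0.175·b = 2.1
K₂O: 0.15·a + 0.115·b = 2.4
Solving simultaneously: a = 15.0316, b = 1.26316.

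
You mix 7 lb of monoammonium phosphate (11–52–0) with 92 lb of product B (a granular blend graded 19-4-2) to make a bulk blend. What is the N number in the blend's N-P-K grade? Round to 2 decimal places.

Total mass = 7 + 92 = 99 lb.
N mass = 11%×7 + 19%×92 = 18.25 lb.
% N = 18.25 / 99 = 18.4343%.

18.43% N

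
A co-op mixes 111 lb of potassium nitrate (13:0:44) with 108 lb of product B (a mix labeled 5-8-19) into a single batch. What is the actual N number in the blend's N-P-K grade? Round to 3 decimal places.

Total mass = 111 + 108 = 219 lb.
N mass = 13%×111 + 5%×108 = 19.83 lb.
% N = 19.83 / 219 = 9.05479%.

9.055% N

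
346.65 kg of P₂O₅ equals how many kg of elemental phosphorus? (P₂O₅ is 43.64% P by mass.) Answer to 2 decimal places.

151.28 kg P

P = 346.65 × 0.4364 = 151.278 kg.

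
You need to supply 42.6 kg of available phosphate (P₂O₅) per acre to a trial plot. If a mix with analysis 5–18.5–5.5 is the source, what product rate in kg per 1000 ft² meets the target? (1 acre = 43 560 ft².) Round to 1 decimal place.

5.3 kg of product per thousand sq ft

Product per acre = 42.6 / 18.5% = 230.27 kg.
Convert to per 1000 ft²: 230.27 × 0.0229568 = 5.28628 kg.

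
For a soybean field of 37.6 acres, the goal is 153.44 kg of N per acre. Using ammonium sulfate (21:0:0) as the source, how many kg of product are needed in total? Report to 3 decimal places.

27473.067 kg

Product per acre = 153.44 / 21% = 730.667 kg.
Total product = 730.667 × 37.6 = 27473.0667 kg.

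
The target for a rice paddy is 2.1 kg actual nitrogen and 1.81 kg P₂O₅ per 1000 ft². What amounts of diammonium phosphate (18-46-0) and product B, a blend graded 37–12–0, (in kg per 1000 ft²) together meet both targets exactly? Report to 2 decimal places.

With a, b = kg per 1000 ft² of diammonium phosphate and product B:
N: 0.18·a + 0.37·b = 2.1
P₂O₅: 0.46·a + 0.12·b = 1.81
Solving simultaneously: a = 2.8109, b = 4.30821.

2.81 kg diammonium phosphate, 4.31 kg product B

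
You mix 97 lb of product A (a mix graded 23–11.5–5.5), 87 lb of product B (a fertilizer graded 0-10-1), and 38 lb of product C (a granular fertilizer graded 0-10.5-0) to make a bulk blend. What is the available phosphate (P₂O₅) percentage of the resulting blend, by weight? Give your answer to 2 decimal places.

10.74% P₂O₅

Total mass = 97 + 87 + 38 = 222 lb.
P₂O₅ mass = 11.5%×97 + 10%×87 + 10.5%×38 = 23.845 lb.
% P₂O₅ = 23.845 / 222 = 10.741%.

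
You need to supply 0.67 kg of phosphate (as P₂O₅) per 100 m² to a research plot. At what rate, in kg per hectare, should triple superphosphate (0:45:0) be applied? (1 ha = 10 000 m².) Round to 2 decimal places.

148.89 kg of product per hectare

Product per 100 m² = 0.67 / 45% = 1.48889 kg.
Convert to per hectare: 1.48889 × 100 = 148.889 kg.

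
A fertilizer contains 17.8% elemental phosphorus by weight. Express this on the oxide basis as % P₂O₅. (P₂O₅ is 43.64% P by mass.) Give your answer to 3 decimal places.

40.788% P₂O₅

%P₂O₅ = 17.8 / 0.4364 = 40.7883%.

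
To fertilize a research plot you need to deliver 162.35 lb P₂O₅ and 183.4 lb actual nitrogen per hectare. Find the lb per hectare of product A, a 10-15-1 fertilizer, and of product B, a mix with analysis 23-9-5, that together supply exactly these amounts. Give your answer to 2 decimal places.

817.04 lb product A, 442.16 lb product B

With a, b = lb per hectare of product A and product B:
P₂O₅: 0.15·a + 0.09·b = 162.35
N: 0.1·a + 0.23·b = 183.4
Eliminate a: (row1) − 0.15/0.1·(row2) → -0.255·b = -112.75, so b = 442.157.
Back-substitute: a = (162.35 − 0.09·442.157) / 0.15 = 817.039.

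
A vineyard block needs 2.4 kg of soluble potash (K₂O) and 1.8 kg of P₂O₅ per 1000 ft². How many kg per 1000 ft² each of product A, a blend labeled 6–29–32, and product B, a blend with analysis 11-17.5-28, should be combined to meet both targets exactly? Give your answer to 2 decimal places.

Per-1000 ft² balance (a = product A, b = product B):
K₂O: 0.32·a + 0.28·b = 2.4
P₂O₅: 0.29·a + 0.175·b = 1.8
Eliminate b: (row1) − 0.28/0.175·(row2) → -0.144·a = -0.48, so a = 3.33333.
Then b = (1.8 − 0.29·3.33333) / 0.175 = 4.7619.

3.33 kg product A, 4.76 kg product B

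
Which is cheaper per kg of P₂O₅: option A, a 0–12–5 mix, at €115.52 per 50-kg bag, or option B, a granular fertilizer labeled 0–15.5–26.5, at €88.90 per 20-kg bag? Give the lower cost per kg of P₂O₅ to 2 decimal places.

€19.25 per kg P₂O₅ (option A)

option A: P₂O₅ per bag = 50 × 12% = 6 kg; cost = 115.52 / 6 = €19.2533/kg P₂O₅.
option B: P₂O₅ per bag = 20 × 15.5% = 3.1 kg; cost = 88.90 / 3.1 = €28.6774/kg P₂O₅.
option A is cheaper.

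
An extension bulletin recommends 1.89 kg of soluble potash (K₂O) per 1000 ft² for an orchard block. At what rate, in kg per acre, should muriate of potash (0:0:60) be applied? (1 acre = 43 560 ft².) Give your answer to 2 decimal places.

Product per 1000 ft² = 1.89 / 60% = 3.15 kg.
Convert to per acre: 3.15 × 43.56 = 137.214 kg.

137.21 kg of product per acre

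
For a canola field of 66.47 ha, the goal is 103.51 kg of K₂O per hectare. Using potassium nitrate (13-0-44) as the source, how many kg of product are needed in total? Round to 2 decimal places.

Product per hectare = 103.51 / 44% = 235.25 kg.
Total product = 235.25 × 66.47 = 15637.067 kg.

15637.07 kg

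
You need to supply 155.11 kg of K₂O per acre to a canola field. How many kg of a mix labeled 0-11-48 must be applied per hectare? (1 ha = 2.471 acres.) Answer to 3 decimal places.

798.493 kg of product per hectare

Product per acre = 155.11 / 48% = 323.146 kg.
Convert to per hectare: 323.146 × 2.471 = 798.4934 kg.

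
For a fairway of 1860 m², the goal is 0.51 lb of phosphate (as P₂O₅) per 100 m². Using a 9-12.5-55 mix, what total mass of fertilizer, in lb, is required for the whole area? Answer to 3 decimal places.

Product per 100 m² = 0.51 / 12.5% = 4.08 lb.
Total product = 4.08 × 1860 / 100 = 75.888 lb.

75.888 lb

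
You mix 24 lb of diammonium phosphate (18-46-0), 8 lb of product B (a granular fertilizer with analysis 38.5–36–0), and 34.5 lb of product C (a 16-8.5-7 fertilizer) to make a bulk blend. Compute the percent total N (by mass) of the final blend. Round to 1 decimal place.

19.4% N

Total mass = 24 + 8 + 34.5 = 66.5 lb.
N mass = 18%×24 + 38.5%×8 + 16%×34.5 = 12.92 lb.
% N = 12.92 / 66.5 = 19.4286%.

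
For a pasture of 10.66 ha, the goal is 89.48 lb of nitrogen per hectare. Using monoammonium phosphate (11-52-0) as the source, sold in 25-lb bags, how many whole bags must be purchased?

347 bags

Product per hectare = 89.48 / 11% = 813.455 lb.
Total product = 813.455 × 10.66 = 8671.43 lb.
Bags = ⌈8671.43 / 25⌉ = 347.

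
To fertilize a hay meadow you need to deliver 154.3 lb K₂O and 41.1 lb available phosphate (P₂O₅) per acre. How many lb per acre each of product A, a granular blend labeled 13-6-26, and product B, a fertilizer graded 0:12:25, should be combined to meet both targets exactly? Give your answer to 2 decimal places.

508.70 lb product A, 88.15 lb product B

With a, b = lb per acre of product A and product B:
K₂O: 0.26·a + 0.25·b = 154.3
P₂O₅: 0.06·a + 0.12·b = 41.1
From row1: a = (154.3 − 0.25·b) / 0.26.
Into row2: 0.06·(154.3 − 0.25·b)/0.26 + 0.12·b = 41.1 → b = 88.1481, a = 508.704.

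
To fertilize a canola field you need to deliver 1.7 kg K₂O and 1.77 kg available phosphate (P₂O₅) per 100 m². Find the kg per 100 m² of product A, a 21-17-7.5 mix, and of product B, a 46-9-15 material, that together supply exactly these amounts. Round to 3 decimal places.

6.000 kg product A, 8.333 kg product B

Per-100 m² balance (a = product A, b = product B):
K₂O: 0.075·a + 0.15·b = 1.7
P₂O₅: 0.17·a + 0.09·b = 1.77
Solving simultaneously: a = 6, b = 8.33333.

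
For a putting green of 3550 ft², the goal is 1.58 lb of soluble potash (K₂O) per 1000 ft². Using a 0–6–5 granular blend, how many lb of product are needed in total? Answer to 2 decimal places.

Product per 1000 ft² = 1.58 / 5% = 31.6 lb.
Total product = 31.6 × 3550 / 1000 = 112.18 lb.

112.18 lb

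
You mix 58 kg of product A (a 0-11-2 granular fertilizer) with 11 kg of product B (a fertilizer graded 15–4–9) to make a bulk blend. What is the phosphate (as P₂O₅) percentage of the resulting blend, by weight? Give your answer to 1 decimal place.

Total mass = 58 + 11 = 69 kg.
P₂O₅ mass = 11%×58 + 4%×11 = 6.82 kg.
% P₂O₅ = 6.82 / 69 = 9.88406%.

9.9% P₂O₅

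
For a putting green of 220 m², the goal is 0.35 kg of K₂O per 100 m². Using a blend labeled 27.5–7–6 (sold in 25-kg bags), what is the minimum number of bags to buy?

1 bags

Product per 100 m² = 0.35 / 6% = 5.83333 kg.
Total product = 5.83333 × 220 / 100 = 12.8333 kg.
Bags = ⌈12.8333 / 25⌉ = 1.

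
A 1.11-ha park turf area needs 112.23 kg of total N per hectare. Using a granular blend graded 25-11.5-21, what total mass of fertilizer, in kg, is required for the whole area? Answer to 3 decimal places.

Product per hectare = 112.23 / 25% = 448.92 kg.
Total product = 448.92 × 1.11 = 498.3012 kg.

498.301 kg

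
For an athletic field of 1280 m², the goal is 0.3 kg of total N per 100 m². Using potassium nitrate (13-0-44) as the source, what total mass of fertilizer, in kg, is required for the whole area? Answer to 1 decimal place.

Product per 100 m² = 0.3 / 13% = 2.30769 kg.
Total product = 2.30769 × 1280 / 100 = 29.5385 kg.

29.5 kg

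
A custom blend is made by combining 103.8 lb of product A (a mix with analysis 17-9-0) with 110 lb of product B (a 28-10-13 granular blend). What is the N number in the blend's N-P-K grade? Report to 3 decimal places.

22.659% N

Total mass = 103.8 + 110 = 213.8 lb.
N mass = 17%×103.8 + 28%×110 = 48.446 lb.
% N = 48.446 / 213.8 = 22.65949%.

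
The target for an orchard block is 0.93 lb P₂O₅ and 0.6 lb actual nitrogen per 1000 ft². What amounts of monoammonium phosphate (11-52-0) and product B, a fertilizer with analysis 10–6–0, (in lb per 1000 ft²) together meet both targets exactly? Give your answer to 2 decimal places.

1.26 lb monoammonium phosphate, 4.62 lb product B

With a, b = lb per 1000 ft² of monoammonium phosphate and product B:
P₂O₅: 0.52·a + 0.06·b = 0.93
N: 0.11·a + 0.1·b = 0.6
From row1: a = (0.93 − 0.06·b) / 0.52.
Into row2: 0.11·(0.93 − 0.06·b)/0.52 + 0.1·b = 0.6 → b = 4.61894, a = 1.25551.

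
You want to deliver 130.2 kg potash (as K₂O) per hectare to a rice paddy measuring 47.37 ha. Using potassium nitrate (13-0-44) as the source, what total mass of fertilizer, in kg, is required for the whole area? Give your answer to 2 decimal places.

Product per hectare = 130.2 / 44% = 295.909 kg.
Total product = 295.909 × 47.37 = 14017.214 kg.

14017.21 kg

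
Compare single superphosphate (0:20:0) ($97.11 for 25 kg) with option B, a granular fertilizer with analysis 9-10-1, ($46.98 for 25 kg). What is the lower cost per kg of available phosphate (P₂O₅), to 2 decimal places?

$18.79 per kg P₂O₅ (option B)

single superphosphate: P₂O₅ per bag = 25 × 20% = 5 kg; cost = 97.11 / 5 = $19.4220/kg P₂O₅.
option B: P₂O₅ per bag = 25 × 10% = 2.5 kg; cost = 46.98 / 2.5 = $18.7920/kg P₂O₅.
option B is cheaper.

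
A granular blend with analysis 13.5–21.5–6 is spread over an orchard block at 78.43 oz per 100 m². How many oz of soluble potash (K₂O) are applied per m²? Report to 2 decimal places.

0.05 oz K₂O per sq m

K₂O per 100 m² = 78.43 × 6% = 4.7058 oz.
Convert to per m²: 4.7058 × 0.01 = 0.047058 oz.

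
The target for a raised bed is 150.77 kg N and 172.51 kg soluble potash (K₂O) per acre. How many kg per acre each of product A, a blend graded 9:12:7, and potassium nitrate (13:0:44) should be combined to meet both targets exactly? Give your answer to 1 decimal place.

1439.8 kg product A, 163.0 kg potassium nitrate

Per-acre balance (a = product A, b = potassium nitrate):
N: 0.09·a + 0.13·b = 150.77
K₂O: 0.07·a + 0.44·b = 172.51
Eliminate b: (row1) − 0.13/0.44·(row2) → 0.0693182·a = 99.8011, so a = 1439.75.
Then b = (172.51 − 0.07·1439.75) / 0.44 = 163.016.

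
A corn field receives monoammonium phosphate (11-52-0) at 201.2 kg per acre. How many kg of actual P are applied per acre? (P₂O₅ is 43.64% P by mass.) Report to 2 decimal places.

P₂O₅ per acre = 201.2 × 52% = 104.624 kg.
Elemental P = 104.624 × 0.4364 = 45.6579 kg per acre.

45.66 kg P per acre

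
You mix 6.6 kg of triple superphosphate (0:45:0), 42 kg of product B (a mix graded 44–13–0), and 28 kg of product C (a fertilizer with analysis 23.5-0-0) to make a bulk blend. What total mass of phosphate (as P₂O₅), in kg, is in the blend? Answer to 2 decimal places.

P₂O₅ mass = 45%×6.6 + 13%×42 + 0%×28 = 8.43 kg.

8.43 kg P₂O₅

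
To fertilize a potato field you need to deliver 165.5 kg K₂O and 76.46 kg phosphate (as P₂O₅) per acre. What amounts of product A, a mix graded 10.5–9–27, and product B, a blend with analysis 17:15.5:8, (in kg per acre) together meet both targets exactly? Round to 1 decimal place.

563.8 kg product A, 165.9 kg product B

Per-acre balance (a = product A, b = product B):
K₂O: 0.27·a + 0.08·b = 165.5
P₂O₅: 0.09·a + 0.155·b = 76.46
Solving simultaneously: a = 563.801, b = 165.922.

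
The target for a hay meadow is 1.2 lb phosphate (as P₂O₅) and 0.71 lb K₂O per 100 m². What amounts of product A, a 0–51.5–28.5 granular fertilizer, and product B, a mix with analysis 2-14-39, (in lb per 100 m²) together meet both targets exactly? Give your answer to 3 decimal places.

2.290 lb product A, 0.147 lb product B

With a, b = lb per 100 m² of product A and product B:
P₂O₅: 0.515·a + 0.14·b = 1.2
K₂O: 0.285·a + 0.39·b = 0.71
Solving simultaneously: a = 2.29015, b = 0.14694.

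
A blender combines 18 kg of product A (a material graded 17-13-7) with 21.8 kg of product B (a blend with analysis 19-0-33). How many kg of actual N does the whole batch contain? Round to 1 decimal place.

7.2 kg N

N mass = 17%×18 + 19%×21.8 = 7.202 kg.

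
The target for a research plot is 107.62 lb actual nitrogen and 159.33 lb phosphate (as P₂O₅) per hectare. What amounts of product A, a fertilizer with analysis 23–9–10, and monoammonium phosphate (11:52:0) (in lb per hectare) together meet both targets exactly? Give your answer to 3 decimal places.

350.375 lb product A, 245.762 lb monoammonium phosphate

With a, b = lb per hectare of product A and monoammonium phosphate:
N: 0.23·a + 0.11·b = 107.62
P₂O₅: 0.09·a + 0.52·b = 159.33
Eliminate a: (row1) − 0.23/0.09·(row2) → -1.21889·b = -299.557, so b = 245.7621.
Back-substitute: a = (107.62 − 0.11·245.7621) / 0.23 = 350.3747.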